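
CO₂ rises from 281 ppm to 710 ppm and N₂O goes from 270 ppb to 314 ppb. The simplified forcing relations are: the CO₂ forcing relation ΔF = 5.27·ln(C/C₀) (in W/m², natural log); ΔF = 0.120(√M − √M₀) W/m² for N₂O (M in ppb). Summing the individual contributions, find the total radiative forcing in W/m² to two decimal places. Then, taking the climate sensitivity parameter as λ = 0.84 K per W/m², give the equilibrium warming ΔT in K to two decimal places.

CO₂: 5.27 × ln(710/281) = 5.27 × ln(2.52669) = 5.27 × 0.92691 = 4.8848 W/m².
N₂O: 0.120 × (√314 − √270) = 0.120 × (17.7200 − 16.4317) = 0.120 × 1.2883 = 0.1546 W/m².
Total ΔF = 4.8848 + 0.1546 = 5.0394 W/m².
ΔT = λ ΔF = 0.84 × 5.04 = 4.2336 K.

ΔF = 5.04 W/m²; ΔT = 4.23 K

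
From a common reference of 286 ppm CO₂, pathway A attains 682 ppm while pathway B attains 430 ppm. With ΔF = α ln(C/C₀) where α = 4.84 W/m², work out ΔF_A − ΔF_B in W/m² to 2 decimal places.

ΔF_A = 4.84 ln(682/286) = 4.84 × 0.86904 = 4.2062 W/m².
ΔF_B = 4.84 ln(430/286) = 4.84 × 0.40779 = 1.9737 W/m².
Difference: 4.2062 − 1.9737 = 2.2325 W/m².

ΔF_A − ΔF_B = 2.23 W/m²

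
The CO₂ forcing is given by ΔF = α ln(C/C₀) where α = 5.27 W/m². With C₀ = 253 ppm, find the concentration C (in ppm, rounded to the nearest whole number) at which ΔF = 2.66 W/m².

Set 5.27 ln(C/253) = 2.66, so ln(C/253) = 2.66/5.27 = 0.50474.
Then C/253 = e^0.50474 = 1.65655, giving C = 253 × 1.65655 = 419.11 ppm.

C ≈ 419 ppm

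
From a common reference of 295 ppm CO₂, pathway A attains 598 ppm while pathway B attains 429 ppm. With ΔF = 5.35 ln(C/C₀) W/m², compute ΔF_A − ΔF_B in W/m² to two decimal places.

ΔF_A = 5.35 ln(598/295) = 5.35 × 0.70662 = 3.7804 W/m².
ΔF_B = 5.35 ln(429/295) = 5.35 × 0.37448 = 2.0035 W/m².
Difference: 3.7804 − 2.0035 = 1.7769 W/m².

ΔF_A − ΔF_B = 1.78 W/m²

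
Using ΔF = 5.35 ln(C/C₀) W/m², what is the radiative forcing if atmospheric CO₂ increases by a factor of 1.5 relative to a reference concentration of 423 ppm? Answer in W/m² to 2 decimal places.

Because the forcing depends only on the ratio C/C₀, the initial concentration does not enter.
ΔF = 5.35 × ln(1.5) = 5.35 × 0.40547 = 2.1693 W/m².

ΔF = 2.17 W/m²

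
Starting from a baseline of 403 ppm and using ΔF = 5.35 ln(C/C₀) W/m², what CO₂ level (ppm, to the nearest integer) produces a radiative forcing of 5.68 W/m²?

C ≈ 1165 ppm

Set 5.35 ln(C/403) = 5.68, so ln(C/403) = 5.68/5.35 = 1.06168.
Then C/403 = e^1.06168 = 2.89122, giving C = 403 × 2.89122 = 1165.16 ppm.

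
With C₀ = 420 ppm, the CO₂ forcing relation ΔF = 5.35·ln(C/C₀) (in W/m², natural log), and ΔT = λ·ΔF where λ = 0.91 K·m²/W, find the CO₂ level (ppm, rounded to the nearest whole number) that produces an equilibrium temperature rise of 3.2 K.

Required forcing: ΔF = ΔT/λ = 3.2/0.91 = 3.5165 W/m².
Then ln(C/420) = ΔF/5.35 = 3.5165/5.35 = 0.65729.
So C = 420 × e^0.65729 = 420 × 1.92956 = 810.42 ppm.

C ≈ 810 ppm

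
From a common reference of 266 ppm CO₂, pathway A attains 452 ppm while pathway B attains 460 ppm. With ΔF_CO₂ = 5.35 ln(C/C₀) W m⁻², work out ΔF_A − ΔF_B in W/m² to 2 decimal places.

ΔF_A − ΔF_B = -0.09 W/m²

ΔF_A = 5.35 ln(452/266) = 5.35 × 0.53019 = 2.8365 W/m².
ΔF_B = 5.35 ln(460/266) = 5.35 × 0.54773 = 2.9304 W/m².
Difference: 2.8365 − 2.9304 = -0.0939 W/m².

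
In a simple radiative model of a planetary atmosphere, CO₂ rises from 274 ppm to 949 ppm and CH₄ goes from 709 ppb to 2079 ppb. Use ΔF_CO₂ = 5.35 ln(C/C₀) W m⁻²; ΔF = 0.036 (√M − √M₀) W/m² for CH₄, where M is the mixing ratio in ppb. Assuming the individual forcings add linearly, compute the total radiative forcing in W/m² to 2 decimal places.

CO₂: 5.35 × ln(949/274) = 5.35 × ln(3.46350) = 5.35 × 1.24228 = 6.6462 W/m².
CH₄: 0.036 × (√2079 − √709) = 0.036 × (45.5961 − 26.6271) = 0.036 × 18.9690 = 0.6829 W/m².
Total ΔF = 6.6462 + 0.6829 = 7.3291 W/m².

ΔF = 7.33 W/m²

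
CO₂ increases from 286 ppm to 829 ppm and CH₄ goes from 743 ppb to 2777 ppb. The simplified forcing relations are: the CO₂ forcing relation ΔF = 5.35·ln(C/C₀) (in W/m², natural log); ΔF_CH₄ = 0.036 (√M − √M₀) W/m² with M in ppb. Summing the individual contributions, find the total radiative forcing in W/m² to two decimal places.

CO₂: 5.35 × ln(829/286) = 5.35 × ln(2.89860) = 5.35 × 1.06423 = 5.6936 W/m².
CH₄: 0.036 × (√2777 − √743) = 0.036 × (52.6972 − 27.2580) = 0.036 × 25.4392 = 0.9158 W/m².
Total ΔF = 5.6936 + 0.9158 = 6.6094 W/m².

ΔF = 6.61 W/m²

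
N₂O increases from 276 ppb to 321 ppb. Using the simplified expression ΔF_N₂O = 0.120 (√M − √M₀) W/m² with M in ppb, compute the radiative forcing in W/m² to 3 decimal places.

N₂O: 0.120 × (√321 − √276) = 0.120 × (17.9165 − 16.6132) = 0.120 × 1.3033 = 0.1564 W/m².

ΔF = 0.156 W/m²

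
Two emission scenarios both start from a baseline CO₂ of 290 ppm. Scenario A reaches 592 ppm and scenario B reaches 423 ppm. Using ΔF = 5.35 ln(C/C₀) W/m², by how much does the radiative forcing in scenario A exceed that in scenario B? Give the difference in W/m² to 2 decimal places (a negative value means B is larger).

ΔF_A − ΔF_B = 1.80 W/m²

ΔF_A = 5.35 ln(592/290) = 5.35 × 0.71363 = 3.8179 W/m².
ΔF_B = 5.35 ln(423/290) = 5.35 × 0.37749 = 2.0196 W/m².
Difference: 3.8179 − 2.0196 = 1.7983 W/m².
(Equivalently, ΔF_A − ΔF_B = 5.35 ln(592/423) = 5.35 × 0.33613 = 1.7983 W/m².)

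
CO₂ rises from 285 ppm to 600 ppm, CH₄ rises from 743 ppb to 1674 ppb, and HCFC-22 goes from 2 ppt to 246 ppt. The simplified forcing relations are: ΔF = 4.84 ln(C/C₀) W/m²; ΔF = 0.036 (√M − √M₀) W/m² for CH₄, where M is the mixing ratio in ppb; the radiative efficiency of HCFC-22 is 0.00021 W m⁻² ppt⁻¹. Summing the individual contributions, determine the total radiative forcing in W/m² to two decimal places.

CO₂: 4.84 × ln(600/285) = 4.84 × ln(2.10526) = 4.84 × 0.74444 = 3.6031 W/m².
CH₄: 0.036 × (√1674 − √743) = 0.036 × (40.9145 − 27.2580) = 0.036 × 13.6565 = 0.4916 W/m².
HCFC-22: ΔF = 0.00021 × (246 − 2) = 0.00021 × 244 = 0.0512 W/m².
Total ΔF = 3.6031 + 0.4916 + 0.0512 = 4.1459 W/m².

ΔF = 4.15 W/m²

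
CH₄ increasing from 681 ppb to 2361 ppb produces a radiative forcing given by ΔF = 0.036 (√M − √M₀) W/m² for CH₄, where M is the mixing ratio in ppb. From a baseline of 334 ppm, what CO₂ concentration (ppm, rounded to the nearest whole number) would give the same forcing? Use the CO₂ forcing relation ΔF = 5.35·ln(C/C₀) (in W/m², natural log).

C ≈ 389 ppm

CH₄ forcing: 0.036 × (√2361 − √681) = 0.036 × (48.5901 − 26.0960) = 0.036 × 22.4941 = 0.80979 W/m².
Set 5.35 ln(C/334) = 0.80979: ln(C/334) = 0.80979/5.35 = 0.15136, so C = 334 × e^0.15136 = 334 × 1.16342 = 388.58 ppm.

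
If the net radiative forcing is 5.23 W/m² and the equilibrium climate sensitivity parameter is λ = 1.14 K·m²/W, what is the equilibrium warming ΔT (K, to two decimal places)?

ΔT = λ ΔF = 1.14 × 5.23 = 5.9622 K.

ΔT = 5.96 K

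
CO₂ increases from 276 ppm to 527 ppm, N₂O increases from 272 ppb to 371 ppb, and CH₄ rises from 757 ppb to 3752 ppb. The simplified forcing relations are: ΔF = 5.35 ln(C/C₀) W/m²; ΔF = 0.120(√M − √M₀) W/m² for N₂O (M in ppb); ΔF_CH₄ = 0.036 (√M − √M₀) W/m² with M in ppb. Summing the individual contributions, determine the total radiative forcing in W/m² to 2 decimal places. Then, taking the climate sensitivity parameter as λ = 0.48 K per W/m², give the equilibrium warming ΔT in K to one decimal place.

CO₂: 5.35 × ln(527/276) = 5.35 × ln(1.90942) = 5.35 × 0.64680 = 3.4604 W/m².
N₂O: 0.120 × (√371 − √272) = 0.120 × (19.2614 − 16.4924) = 0.120 × 2.7690 = 0.3323 W/m².
CH₄: 0.036 × (√3752 − √757) = 0.036 × (61.2536 − 27.5136) = 0.036 × 33.7400 = 1.2146 W/m².
Total ΔF = 3.4604 + 0.3323 + 1.2146 = 5.0073 W/m².
ΔT = λ ΔF = 0.48 × 5.01 = 2.4048 K.

ΔF = 5.01 W/m²; ΔT = 2.4 K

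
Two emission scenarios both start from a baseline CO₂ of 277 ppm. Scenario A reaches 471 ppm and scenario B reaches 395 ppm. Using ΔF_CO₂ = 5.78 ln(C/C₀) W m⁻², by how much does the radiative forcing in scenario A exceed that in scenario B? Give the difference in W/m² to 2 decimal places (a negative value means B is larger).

ΔF_A − ΔF_B = 1.02 W/m²

ΔF_A = 5.78 ln(471/277) = 5.78 × 0.53084 = 3.0683 W/m².
ΔF_B = 5.78 ln(395/277) = 5.78 × 0.35487 = 2.0511 W/m².
Difference: 3.0683 − 2.0511 = 1.0172 W/m².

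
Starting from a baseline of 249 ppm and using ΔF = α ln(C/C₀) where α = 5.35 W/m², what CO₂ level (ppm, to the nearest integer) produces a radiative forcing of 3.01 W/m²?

Set 5.35 ln(C/249) = 3.01, so ln(C/249) = 3.01/5.35 = 0.56262.
Then C/249 = e^0.56262 = 1.75527, giving C = 249 × 1.75527 = 437.06 ppm.

C ≈ 437 ppm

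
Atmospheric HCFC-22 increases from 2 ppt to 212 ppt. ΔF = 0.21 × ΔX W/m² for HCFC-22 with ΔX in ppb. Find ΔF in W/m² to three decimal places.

HCFC-22: Δ = 212 − 2 = 210 ppt = 0.210 ppb; ΔF = 0.21 × 0.210 = 0.0441 W/m².

ΔF = 0.044 W/m²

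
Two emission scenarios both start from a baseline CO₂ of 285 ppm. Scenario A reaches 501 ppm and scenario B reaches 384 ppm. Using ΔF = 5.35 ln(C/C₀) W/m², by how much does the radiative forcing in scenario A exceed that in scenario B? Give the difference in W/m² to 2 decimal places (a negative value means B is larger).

ΔF_A = 5.35 ln(501/285) = 5.35 × 0.56412 = 3.0180 W/m².
ΔF_B = 5.35 ln(384/285) = 5.35 × 0.29815 = 1.5951 W/m².
Difference: 3.0180 − 1.5951 = 1.4229 W/m².
(Equivalently, ΔF_A − ΔF_B = 5.35 ln(501/384) = 5.35 × 0.26596 = 1.4229 W/m².)

ΔF_A − ΔF_B = 1.42 W/m²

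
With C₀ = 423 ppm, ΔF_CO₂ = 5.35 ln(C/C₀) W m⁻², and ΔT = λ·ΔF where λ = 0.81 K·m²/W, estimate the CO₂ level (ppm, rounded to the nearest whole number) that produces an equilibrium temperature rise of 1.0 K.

C ≈ 533 ppm

Required forcing: ΔF = ΔT/λ = 1.0/0.81 = 1.2346 W/m².
Then ln(C/423) = ΔF/5.35 = 1.2346/5.35 = 0.23077.
So C = 423 × e^0.23077 = 423 × 1.25957 = 532.80 ppm.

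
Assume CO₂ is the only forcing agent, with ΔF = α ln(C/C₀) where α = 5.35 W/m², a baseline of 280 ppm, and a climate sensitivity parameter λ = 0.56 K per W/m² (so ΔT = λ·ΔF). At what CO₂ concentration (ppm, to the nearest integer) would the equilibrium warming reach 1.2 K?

C ≈ 418 ppm

Required forcing: ΔF = ΔT/λ = 1.2/0.56 = 2.1429 W/m².
Then ln(C/280) = ΔF/5.35 = 2.1429/5.35 = 0.40054.
So C = 280 × e^0.40054 = 280 × 1.49263 = 417.94 ppm.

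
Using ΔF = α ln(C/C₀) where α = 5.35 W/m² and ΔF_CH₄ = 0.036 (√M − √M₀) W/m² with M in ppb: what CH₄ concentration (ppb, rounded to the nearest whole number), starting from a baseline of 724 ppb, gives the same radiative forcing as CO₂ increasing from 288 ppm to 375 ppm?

M ≈ 4374 ppb

CO₂ forcing: 5.35 × ln(375/288) = 5.35 × 0.263966 = 1.41222 W/m².
Set 0.036(√M − √724) = 1.41222: √M = 1.41222/0.036 + √724 = 39.2283 + 26.9072 = 66.1355.
M = (66.1355)² = 4373.90 ppb.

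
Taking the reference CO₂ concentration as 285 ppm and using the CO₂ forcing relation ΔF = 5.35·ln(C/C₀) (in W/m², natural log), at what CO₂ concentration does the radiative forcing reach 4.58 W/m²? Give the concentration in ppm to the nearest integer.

Set 5.35 ln(C/285) = 4.58, so ln(C/285) = 4.58/5.35 = 0.85607.
Then C/285 = e^0.85607 = 2.35389, giving C = 285 × 2.35389 = 670.86 ppm.

C ≈ 671 ppm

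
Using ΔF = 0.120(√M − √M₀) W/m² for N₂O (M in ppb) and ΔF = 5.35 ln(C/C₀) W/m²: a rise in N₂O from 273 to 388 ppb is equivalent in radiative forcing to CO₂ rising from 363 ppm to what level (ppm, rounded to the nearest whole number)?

C ≈ 390 ppm

N₂O forcing: 0.120 × (√388 − √273) = 0.120 × (19.6977 − 16.5227) = 0.120 × 3.1750 = 0.38100 W/m².
Set 5.35 ln(C/363) = 0.38100: ln(C/363) = 0.38100/5.35 = 0.07121, so C = 363 × e^0.07121 = 363 × 1.07381 = 389.79 ppm.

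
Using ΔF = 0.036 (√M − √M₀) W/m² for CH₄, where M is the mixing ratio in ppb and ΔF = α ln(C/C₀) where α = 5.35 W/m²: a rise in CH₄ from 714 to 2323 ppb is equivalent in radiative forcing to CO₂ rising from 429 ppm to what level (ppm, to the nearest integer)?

CH₄ forcing: 0.036 × (√2323 − √714) = 0.036 × (48.1975 − 26.7208) = 0.036 × 21.4767 = 0.77316 W/m².
Set 5.35 ln(C/429) = 0.77316: ln(C/429) = 0.77316/5.35 = 0.14452, so C = 429 × e^0.14452 = 429 × 1.15548 = 495.70 ppm.

C ≈ 496 ppm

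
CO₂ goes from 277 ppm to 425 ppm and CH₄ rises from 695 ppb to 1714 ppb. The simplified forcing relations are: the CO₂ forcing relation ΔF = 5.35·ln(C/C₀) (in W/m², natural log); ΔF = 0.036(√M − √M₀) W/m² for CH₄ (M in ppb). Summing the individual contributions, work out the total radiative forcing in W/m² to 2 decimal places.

CO₂: 5.35 × ln(425/277) = 5.35 × ln(1.53430) = 5.35 × 0.42807 = 2.2902 W/m².
CH₄: 0.036 × (√1714 − √695) = 0.036 × (41.4005 − 26.3629) = 0.036 × 15.0376 = 0.5414 W/m².
Total ΔF = 2.2902 + 0.5414 = 2.8316 W/m².

ΔF = 2.83 W/m²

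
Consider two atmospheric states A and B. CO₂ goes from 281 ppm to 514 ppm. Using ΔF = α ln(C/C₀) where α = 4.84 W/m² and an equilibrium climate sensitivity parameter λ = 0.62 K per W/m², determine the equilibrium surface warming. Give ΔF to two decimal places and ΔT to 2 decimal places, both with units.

CO₂: 4.84 × ln(514/281) = 4.84 × ln(1.82918) = 4.84 × 0.60387 = 2.9227 W/m².
ΔT = λ ΔF = 0.62 × 2.92 = 1.8104 K.

ΔF = 2.92 W/m²; ΔT = 1.81 K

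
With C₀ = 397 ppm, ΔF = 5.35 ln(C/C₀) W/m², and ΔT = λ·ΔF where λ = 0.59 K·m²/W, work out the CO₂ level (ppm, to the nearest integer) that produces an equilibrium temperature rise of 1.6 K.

Required forcing: ΔF = ΔT/λ = 1.6/0.59 = 2.7119 W/m².
Then ln(C/397) = ΔF/5.35 = 2.7119/5.35 = 0.50690.
So C = 397 × e^0.50690 = 397 × 1.66014 = 659.08 ppm.

C ≈ 659 ppm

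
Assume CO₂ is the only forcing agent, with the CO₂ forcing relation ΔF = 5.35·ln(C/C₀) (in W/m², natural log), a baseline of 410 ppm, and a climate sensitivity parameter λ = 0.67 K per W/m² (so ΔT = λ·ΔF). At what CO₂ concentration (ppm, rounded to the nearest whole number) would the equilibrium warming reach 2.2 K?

C ≈ 757 ppm

Required forcing: ΔF = ΔT/λ = 2.2/0.67 = 3.2836 W/m².
Then ln(C/410) = ΔF/5.35 = 3.2836/5.35 = 0.61376.
So C = 410 × e^0.61376 = 410 × 1.84736 = 757.42 ppm.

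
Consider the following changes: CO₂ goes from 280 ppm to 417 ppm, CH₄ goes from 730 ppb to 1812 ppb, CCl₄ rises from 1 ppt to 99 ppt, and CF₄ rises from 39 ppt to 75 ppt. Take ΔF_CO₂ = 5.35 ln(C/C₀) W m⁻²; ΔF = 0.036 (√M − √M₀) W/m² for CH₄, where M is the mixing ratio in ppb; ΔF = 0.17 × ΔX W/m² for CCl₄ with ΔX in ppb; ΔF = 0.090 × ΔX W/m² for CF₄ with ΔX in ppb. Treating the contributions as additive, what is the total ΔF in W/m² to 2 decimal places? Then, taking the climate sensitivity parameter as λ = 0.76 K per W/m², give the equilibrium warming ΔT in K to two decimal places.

ΔF = 2.71 W/m²; ΔT = 2.06 K

CO₂: 5.35 × ln(417/280) = 5.35 × ln(1.48929) = 5.35 × 0.39830 = 2.1309 W/m².
CH₄: 0.036 × (√1812 − √730) = 0.036 × (42.5676 − 27.0185) = 0.036 × 15.5491 = 0.5598 W/m².
CCl₄: Δ = 99 − 1 = 98 ppt = 0.098 ppb; ΔF = 0.17 × 0.098 = 0.0167 W/m².
CF₄: Δ = 75 − 39 = 36 ppt = 0.036 ppb; ΔF = 0.090 × 0.036 = 0.0032 W/m².
Total ΔF = 2.1309 + 0.5598 + 0.0167 + 0.0032 = 2.7106 W/m².
ΔT = λ ΔF = 0.76 × 2.71 = 2.0596 K.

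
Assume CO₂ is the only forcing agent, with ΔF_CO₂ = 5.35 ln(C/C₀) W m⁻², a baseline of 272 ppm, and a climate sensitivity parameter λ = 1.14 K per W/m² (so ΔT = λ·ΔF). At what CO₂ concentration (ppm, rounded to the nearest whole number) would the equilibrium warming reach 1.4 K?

Required forcing: ΔF = ΔT/λ = 1.4/1.14 = 1.2281 W/m².
Then ln(C/272) = ΔF/5.35 = 1.2281/5.35 = 0.22955.
So C = 272 × e^0.22955 = 272 × 1.25803 = 342.18 ppm.

C ≈ 342 ppm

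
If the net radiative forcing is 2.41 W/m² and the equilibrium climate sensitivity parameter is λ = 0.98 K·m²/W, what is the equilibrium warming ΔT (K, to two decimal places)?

ΔT = 2.36 K

ΔT = λ ΔF = 0.98 × 2.41 = 2.3618 K.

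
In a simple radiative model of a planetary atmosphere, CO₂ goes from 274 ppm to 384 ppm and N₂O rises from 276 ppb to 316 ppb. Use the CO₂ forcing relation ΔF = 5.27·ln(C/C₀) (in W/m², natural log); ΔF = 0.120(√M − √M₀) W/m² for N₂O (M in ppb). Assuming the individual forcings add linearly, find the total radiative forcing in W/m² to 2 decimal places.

ΔF = 1.92 W/m²

CO₂: 5.27 × ln(384/274) = 5.27 × ln(1.40146) = 5.27 × 0.33751 = 1.7787 W/m².
N₂O: 0.120 × (√316 − √276) = 0.120 × (17.7764 − 16.6132) = 0.120 × 1.1632 = 0.1396 W/m².
Total ΔF = 1.7787 + 0.1396 = 1.9183 W/m².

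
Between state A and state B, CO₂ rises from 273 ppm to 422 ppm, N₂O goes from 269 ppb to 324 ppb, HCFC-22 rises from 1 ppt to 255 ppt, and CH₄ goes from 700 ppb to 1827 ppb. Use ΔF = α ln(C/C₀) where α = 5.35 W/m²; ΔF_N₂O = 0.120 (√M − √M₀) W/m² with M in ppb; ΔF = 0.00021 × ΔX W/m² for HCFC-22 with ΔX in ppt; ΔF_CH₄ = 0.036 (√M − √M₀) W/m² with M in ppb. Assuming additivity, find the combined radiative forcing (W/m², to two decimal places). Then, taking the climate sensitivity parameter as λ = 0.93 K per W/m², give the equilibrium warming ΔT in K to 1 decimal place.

ΔF = 3.16 W/m²; ΔT = 2.9 K

CO₂: 5.35 × ln(422/273) = 5.35 × ln(1.54579) = 5.35 × 0.43554 = 2.3301 W/m².
N₂O: 0.120 × (√324 − √269) = 0.120 × (18.0000 − 16.4012) = 0.120 × 1.5988 = 0.1919 W/m².
HCFC-22: ΔF = 0.00021 × (255 − 1) = 0.00021 × 254 = 0.0533 W/m².
CH₄: 0.036 × (√1827 − √700) = 0.036 × (42.7434 − 26.4575) = 0.036 × 16.2859 = 0.5863 W/m².
Total ΔF = 2.3301 + 0.1919 + 0.0533 + 0.5863 = 3.1616 W/m².
ΔT = λ ΔF = 0.93 × 3.16 = 2.9388 K.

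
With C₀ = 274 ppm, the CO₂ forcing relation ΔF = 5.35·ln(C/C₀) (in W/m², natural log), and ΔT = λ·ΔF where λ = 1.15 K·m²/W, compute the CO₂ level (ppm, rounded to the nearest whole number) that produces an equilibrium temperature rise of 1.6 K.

C ≈ 355 ppm

Required forcing: ΔF = ΔT/λ = 1.6/1.15 = 1.3913 W/m².
Then ln(C/274) = ΔF/5.35 = 1.3913/5.35 = 0.26006.
So C = 274 × e^0.26006 = 274 × 1.29701 = 355.38 ppm.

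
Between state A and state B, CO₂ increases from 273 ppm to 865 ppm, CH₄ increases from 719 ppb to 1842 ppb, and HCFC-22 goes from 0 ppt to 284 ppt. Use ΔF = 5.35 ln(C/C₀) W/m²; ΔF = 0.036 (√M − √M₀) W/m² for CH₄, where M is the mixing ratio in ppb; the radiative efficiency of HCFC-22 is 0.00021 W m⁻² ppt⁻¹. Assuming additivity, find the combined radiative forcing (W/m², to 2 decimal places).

ΔF = 6.81 W/m²

CO₂: 5.35 × ln(865/273) = 5.35 × ln(3.16850) = 5.35 × 1.15326 = 6.1699 W/m².
CH₄: 0.036 × (√1842 − √719) = 0.036 × (42.9185 − 26.8142) = 0.036 × 16.1043 = 0.5798 W/m².
HCFC-22: ΔF = 0.00021 × (284 − 0) = 0.00021 × 284 = 0.0596 W/m².
Total ΔF = 6.1699 + 0.5798 + 0.0596 = 6.8093 W/m².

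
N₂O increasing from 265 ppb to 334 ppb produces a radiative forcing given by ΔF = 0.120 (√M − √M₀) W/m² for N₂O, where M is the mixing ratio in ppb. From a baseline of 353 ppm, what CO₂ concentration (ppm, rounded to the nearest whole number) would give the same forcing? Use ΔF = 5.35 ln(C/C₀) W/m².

C ≈ 369 ppm

N₂O forcing: 0.120 × (√334 − √265) = 0.120 × (18.2757 − 16.2788) = 0.120 × 1.9969 = 0.23963 W/m².
Set 5.35 ln(C/353) = 0.23963: ln(C/353) = 0.23963/5.35 = 0.04479, so C = 353 × e^0.04479 = 353 × 1.04581 = 369.17 ppm.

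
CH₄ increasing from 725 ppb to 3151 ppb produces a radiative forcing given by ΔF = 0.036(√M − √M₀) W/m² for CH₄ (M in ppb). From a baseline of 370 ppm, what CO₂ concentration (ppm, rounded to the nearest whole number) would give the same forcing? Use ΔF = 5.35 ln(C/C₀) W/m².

CH₄ forcing: 0.036 × (√3151 − √725) = 0.036 × (56.1338 − 26.9258) = 0.036 × 29.2080 = 1.05149 W/m².
Set 5.35 ln(C/370) = 1.05149: ln(C/370) = 1.05149/5.35 = 0.19654, so C = 370 × e^0.19654 = 370 × 1.21718 = 450.36 ppm.

C ≈ 450 ppm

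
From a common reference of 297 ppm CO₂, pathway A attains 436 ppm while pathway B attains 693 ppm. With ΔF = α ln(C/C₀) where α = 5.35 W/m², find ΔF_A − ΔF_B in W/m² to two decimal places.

ΔF_A − ΔF_B = -2.48 W/m²

ΔF_A = 5.35 ln(436/297) = 5.35 × 0.38391 = 2.0539 W/m².
ΔF_B = 5.35 ln(693/297) = 5.35 × 0.84730 = 4.5331 W/m².
Difference: 2.0539 − 4.5331 = -2.4792 W/m².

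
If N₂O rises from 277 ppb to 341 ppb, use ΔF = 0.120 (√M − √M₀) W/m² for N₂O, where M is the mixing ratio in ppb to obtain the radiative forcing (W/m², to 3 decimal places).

ΔF = 0.219 W/m²

N₂O: 0.120 × (√341 − √277) = 0.120 × (18.4662 − 16.6433) = 0.120 × 1.8229 = 0.2187 W/m².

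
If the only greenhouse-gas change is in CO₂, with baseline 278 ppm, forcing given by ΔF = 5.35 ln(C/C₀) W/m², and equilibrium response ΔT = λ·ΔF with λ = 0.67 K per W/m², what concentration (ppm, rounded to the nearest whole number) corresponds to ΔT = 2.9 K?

Required forcing: ΔF = ΔT/λ = 2.9/0.67 = 4.3284 W/m².
Then ln(C/278) = ΔF/5.35 = 4.3284/5.35 = 0.80905.
So C = 278 × e^0.80905 = 278 × 2.24577 = 624.32 ppm.

C ≈ 624 ppm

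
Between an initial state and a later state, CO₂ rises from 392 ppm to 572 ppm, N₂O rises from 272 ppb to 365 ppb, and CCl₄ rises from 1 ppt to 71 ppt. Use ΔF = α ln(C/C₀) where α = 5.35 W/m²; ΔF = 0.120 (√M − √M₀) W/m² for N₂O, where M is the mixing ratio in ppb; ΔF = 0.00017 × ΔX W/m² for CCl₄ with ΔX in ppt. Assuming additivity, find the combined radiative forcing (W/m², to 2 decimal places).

ΔF = 2.35 W/m²

CO₂: 5.35 × ln(572/392) = 5.35 × ln(1.45918) = 5.35 × 0.37787 = 2.0216 W/m².
N₂O: 0.120 × (√365 − √272) = 0.120 × (19.1050 − 16.4924) = 0.120 × 2.6126 = 0.3135 W/m².
CCl₄: ΔF = 0.00017 × (71 − 1) = 0.00017 × 70 = 0.0119 W/m².
Total ΔF = 2.0216 + 0.3135 + 0.0119 = 2.3470 W/m².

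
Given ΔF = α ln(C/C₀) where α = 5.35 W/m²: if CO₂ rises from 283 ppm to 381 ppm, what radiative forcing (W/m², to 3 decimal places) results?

ΔF = 1.591 W/m²

CO₂: 5.35 × ln(381/283) = 5.35 × ln(1.34629) = 5.35 × 0.29735 = 1.5908 W/m².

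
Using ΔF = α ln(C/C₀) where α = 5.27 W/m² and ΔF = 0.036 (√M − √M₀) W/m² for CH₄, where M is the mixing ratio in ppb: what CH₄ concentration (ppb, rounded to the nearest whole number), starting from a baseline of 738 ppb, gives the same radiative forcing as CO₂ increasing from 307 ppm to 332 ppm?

M ≈ 1492 ppb

CO₂ forcing: 5.27 × ln(332/307) = 5.27 × 0.078287 = 0.41257 W/m².
Set 0.036(√M − √738) = 0.41257: √M = 0.41257/0.036 + √738 = 11.4603 + 27.1662 = 38.6265.
M = (38.6265)² = 1492.01 ppb.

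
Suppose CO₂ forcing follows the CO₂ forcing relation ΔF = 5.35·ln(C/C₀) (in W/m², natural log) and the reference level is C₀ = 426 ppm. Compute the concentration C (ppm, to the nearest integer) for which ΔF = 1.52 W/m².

Set 5.35 ln(C/426) = 1.52, so ln(C/426) = 1.52/5.35 = 0.28411.
Then C/426 = e^0.28411 = 1.32858, giving C = 426 × 1.32858 = 565.98 ppm.

C ≈ 566 ppm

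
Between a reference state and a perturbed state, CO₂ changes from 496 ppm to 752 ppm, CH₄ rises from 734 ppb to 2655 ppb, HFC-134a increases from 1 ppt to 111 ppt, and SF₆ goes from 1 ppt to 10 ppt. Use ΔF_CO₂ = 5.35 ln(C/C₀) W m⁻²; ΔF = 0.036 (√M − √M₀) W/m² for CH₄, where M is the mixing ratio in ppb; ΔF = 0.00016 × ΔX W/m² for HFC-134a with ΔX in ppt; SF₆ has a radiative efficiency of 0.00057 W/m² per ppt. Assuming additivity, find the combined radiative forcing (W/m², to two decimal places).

ΔF = 3.13 W/m²

CO₂: 5.35 × ln(752/496) = 5.35 × ln(1.51613) = 5.35 × 0.41616 = 2.2265 W/m².
CH₄: 0.036 × (√2655 − √734) = 0.036 × (51.5267 − 27.0924) = 0.036 × 24.4343 = 0.8796 W/m².
HFC-134a: ΔF = 0.00016 × (111 − 1) = 0.00016 × 110 = 0.0176 W/m².
SF₆: ΔF = 0.00057 × (10 − 1) = 0.00057 × 9 = 0.0051 W/m².
Total ΔF = 2.2265 + 0.8796 + 0.0176 + 0.0051 = 3.1288 W/m².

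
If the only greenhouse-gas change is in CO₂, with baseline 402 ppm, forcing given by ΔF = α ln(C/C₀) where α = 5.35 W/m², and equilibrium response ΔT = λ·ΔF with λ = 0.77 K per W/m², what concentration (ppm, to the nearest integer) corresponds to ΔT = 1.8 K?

C ≈ 622 ppm

Required forcing: ΔF = ΔT/λ = 1.8/0.77 = 2.3377 W/m².
Then ln(C/402) = ΔF/5.35 = 2.3377/5.35 = 0.43695.
So C = 402 × e^0.43695 = 402 × 1.54798 = 622.29 ppm.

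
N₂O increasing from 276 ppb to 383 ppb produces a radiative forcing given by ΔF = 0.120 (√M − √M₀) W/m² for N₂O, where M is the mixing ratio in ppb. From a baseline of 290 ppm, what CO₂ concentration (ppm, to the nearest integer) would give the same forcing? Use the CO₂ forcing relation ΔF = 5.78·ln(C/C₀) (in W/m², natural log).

C ≈ 308 ppm

N₂O forcing: 0.120 × (√383 − √276) = 0.120 × (19.5704 − 16.6132) = 0.120 × 2.9572 = 0.35486 W/m².
Set 5.78 ln(C/290) = 0.35486: ln(C/290) = 0.35486/5.78 = 0.06139, so C = 290 × e^0.06139 = 290 × 1.06331 = 308.36 ppm.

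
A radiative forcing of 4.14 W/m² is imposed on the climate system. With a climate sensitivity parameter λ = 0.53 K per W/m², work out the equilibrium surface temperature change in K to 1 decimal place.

ΔT = λ ΔF = 0.53 × 4.14 = 2.1942 K.

ΔT = 2.2 K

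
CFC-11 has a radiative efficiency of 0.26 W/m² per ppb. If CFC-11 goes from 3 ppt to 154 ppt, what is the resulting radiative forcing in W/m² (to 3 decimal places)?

ΔF = 0.039 W/m²

CFC-11: Δ = 154 − 3 = 151 ppt = 0.151 ppb; ΔF = 0.26 × 0.151 = 0.0393 W/m².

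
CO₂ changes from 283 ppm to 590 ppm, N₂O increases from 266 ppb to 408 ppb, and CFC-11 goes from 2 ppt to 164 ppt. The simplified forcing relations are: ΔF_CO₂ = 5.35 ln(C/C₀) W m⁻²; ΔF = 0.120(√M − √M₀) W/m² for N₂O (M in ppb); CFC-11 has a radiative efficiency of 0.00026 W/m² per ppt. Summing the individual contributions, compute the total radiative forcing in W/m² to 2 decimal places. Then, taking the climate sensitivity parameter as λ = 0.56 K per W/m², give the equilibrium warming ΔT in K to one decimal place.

CO₂: 5.35 × ln(590/283) = 5.35 × ln(2.08481) = 5.35 × 0.73468 = 3.9305 W/m².
N₂O: 0.120 × (√408 − √266) = 0.120 × (20.1990 − 16.3095) = 0.120 × 3.8895 = 0.4667 W/m².
CFC-11: ΔF = 0.00026 × (164 − 2) = 0.00026 × 162 = 0.0421 W/m².
Total ΔF = 3.9305 + 0.4667 + 0.0421 = 4.4393 W/m².
ΔT = λ ΔF = 0.56 × 4.44 = 2.4864 K.

ΔF = 4.44 W/m²; ΔT = 2.5 K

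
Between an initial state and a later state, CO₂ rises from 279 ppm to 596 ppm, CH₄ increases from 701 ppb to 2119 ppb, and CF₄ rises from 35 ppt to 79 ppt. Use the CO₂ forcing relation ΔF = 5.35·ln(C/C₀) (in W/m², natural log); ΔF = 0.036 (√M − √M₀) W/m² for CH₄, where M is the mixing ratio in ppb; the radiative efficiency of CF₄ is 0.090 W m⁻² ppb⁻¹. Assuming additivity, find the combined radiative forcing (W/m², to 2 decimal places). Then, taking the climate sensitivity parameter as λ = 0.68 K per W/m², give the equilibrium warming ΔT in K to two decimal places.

CO₂: 5.35 × ln(596/279) = 5.35 × ln(2.13620) = 5.35 × 0.75903 = 4.0608 W/m².
CH₄: 0.036 × (√2119 − √701) = 0.036 × (46.0326 − 26.4764) = 0.036 × 19.5562 = 0.7040 W/m².
CF₄: Δ = 79 − 35 = 44 ppt = 0.044 ppb; ΔF = 0.090 × 0.044 = 0.0040 W/m².
Total ΔF = 4.0608 + 0.7040 + 0.0040 = 4.7688 W/m².
ΔT = λ ΔF = 0.68 × 4.77 = 3.2436 K.

ΔF = 4.77 W/m²; ΔT = 3.24 K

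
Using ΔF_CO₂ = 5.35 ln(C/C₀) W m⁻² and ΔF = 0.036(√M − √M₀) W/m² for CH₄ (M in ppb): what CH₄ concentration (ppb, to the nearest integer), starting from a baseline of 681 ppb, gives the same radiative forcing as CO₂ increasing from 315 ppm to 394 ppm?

M ≈ 3523 ppb

CO₂ forcing: 5.35 × ln(394/315) = 5.35 × 0.223778 = 1.19721 W/m².
Set 0.036(√M − √681) = 1.19721: √M = 1.19721/0.036 + √681 = 33.2558 + 26.0960 = 59.3518.
M = (59.3518)² = 3522.64 ppb.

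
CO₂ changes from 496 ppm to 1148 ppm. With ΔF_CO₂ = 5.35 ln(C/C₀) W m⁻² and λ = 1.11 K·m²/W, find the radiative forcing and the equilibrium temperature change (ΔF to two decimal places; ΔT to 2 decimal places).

CO₂: 5.35 × ln(1148/496) = 5.35 × ln(2.31452) = 5.35 × 0.83920 = 4.4897 W/m².
ΔT = λ ΔF = 1.11 × 4.49 = 4.9839 K.

ΔF = 4.49 W/m²; ΔT = 4.98 K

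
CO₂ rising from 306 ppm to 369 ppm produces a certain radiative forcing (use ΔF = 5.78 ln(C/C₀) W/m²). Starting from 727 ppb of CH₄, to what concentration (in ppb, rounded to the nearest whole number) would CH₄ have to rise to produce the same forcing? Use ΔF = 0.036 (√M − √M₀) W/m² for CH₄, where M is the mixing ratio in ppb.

M ≈ 3251 ppb

CO₂ forcing: 5.78 × ln(369/306) = 5.78 × 0.187212 = 1.08209 W/m².
Set 0.036(√M − √727) = 1.08209: √M = 1.08209/0.036 + √727 = 30.0581 + 26.9629 = 57.0210.
M = (57.0210)² = 3251.39 ppb.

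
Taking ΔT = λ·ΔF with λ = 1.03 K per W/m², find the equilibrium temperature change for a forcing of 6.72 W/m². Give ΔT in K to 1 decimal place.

ΔT = λ ΔF = 1.03 × 6.72 = 6.9216 K.

ΔT = 6.9 K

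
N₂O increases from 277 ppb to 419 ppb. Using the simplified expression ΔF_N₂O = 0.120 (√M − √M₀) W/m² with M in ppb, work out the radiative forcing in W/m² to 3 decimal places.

N₂O: 0.120 × (√419 − √277) = 0.120 × (20.4695 − 16.6433) = 0.120 × 3.8262 = 0.4591 W/m².

ΔF = 0.459 W/m²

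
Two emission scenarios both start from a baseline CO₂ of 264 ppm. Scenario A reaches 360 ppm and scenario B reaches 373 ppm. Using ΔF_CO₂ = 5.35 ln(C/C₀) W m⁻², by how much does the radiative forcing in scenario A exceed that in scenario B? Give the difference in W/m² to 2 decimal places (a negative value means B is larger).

ΔF_A = 5.35 ln(360/264) = 5.35 × 0.31015 = 1.6593 W/m².
ΔF_B = 5.35 ln(373/264) = 5.35 × 0.34563 = 1.8491 W/m².
Difference: 1.6593 − 1.8491 = -0.1898 W/m².

ΔF_A − ΔF_B = -0.19 W/m²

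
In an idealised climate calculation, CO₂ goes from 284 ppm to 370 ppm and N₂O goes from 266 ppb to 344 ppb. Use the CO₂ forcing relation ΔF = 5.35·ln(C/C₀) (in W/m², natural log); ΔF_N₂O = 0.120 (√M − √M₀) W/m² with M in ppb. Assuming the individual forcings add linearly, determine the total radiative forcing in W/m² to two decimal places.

ΔF = 1.68 W/m²

CO₂: 5.35 × ln(370/284) = 5.35 × ln(1.30282) = 5.35 × 0.26453 = 1.4152 W/m².
N₂O: 0.120 × (√344 − √266) = 0.120 × (18.5472 − 16.3095) = 0.120 × 2.2377 = 0.2685 W/m².
Total ΔF = 1.4152 + 0.2685 = 1.6837 W/m².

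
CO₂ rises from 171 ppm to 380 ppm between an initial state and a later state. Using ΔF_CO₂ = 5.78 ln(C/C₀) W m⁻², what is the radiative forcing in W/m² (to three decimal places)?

ΔF = 4.615 W/m²

CO₂: 5.78 × ln(380/171) = 5.78 × ln(2.22222) = 5.78 × 0.79851 = 4.6154 W/m².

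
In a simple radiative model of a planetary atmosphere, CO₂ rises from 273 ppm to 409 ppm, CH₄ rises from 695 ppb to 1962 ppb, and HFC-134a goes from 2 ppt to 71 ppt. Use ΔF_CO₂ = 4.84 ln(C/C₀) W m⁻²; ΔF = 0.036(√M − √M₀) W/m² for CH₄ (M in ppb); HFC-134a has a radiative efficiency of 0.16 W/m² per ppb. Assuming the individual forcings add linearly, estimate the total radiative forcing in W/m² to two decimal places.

CO₂: 4.84 × ln(409/273) = 4.84 × ln(1.49817) = 4.84 × 0.40424 = 1.9565 W/m².
CH₄: 0.036 × (√1962 − √695) = 0.036 × (44.2945 − 26.3629) = 0.036 × 17.9316 = 0.6455 W/m².
HFC-134a: Δ = 71 − 2 = 69 ppt = 0.069 ppb; ΔF = 0.16 × 0.069 = 0.0110 W/m².
Total ΔF = 1.9565 + 0.6455 + 0.0110 = 2.6130 W/m².

ΔF = 2.61 W/m²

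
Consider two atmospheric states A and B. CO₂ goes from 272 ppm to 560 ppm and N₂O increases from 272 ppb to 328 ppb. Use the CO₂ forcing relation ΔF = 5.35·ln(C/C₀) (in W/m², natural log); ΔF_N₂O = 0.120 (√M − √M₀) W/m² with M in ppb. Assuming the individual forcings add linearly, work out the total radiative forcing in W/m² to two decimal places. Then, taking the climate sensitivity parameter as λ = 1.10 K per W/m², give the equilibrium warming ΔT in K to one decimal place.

ΔF = 4.06 W/m²; ΔT = 4.5 K

CO₂: 5.35 × ln(560/272) = 5.35 × ln(2.05882) = 5.35 × 0.72213 = 3.8634 W/m².
N₂O: 0.120 × (√328 − √272) = 0.120 × (18.1108 − 16.4924) = 0.120 × 1.6184 = 0.1942 W/m².
Total ΔF = 3.8634 + 0.1942 = 4.0576 W/m².
ΔT = λ ΔF = 1.10 × 4.06 = 4.4660 K.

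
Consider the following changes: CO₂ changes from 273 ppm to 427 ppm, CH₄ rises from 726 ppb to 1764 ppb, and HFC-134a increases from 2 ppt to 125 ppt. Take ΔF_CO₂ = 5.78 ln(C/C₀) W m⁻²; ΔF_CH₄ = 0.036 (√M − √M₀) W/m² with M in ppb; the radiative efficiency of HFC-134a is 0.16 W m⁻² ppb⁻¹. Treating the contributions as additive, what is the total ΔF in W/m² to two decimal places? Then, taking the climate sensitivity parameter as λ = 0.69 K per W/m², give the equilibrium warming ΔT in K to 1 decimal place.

ΔF = 3.15 W/m²; ΔT = 2.2 K

CO₂: 5.78 × ln(427/273) = 5.78 × ln(1.56410) = 5.78 × 0.44731 = 2.5855 W/m².
CH₄: 0.036 × (√1764 − √726) = 0.036 × (42.0000 − 26.9444) = 0.036 × 15.0556 = 0.5420 W/m².
HFC-134a: Δ = 125 − 2 = 123 ppt = 0.123 ppb; ΔF = 0.16 × 0.123 = 0.0197 W/m².
Total ΔF = 2.5855 + 0.5420 + 0.0197 = 3.1472 W/m².
ΔT = λ ΔF = 0.69 × 3.15 = 2.1735 K.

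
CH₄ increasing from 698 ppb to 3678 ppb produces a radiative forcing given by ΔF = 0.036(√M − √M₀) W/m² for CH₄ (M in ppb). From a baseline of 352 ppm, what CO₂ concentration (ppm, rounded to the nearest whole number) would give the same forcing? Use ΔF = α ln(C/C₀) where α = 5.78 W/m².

C ≈ 436 ppm

CH₄ forcing: 0.036 × (√3678 − √698) = 0.036 × (60.6465 − 26.4197) = 0.036 × 34.2268 = 1.23216 W/m².
Set 5.78 ln(C/352) = 1.23216: ln(C/352) = 1.23216/5.78 = 0.21318, so C = 352 × e^0.21318 = 352 × 1.23761 = 435.64 ppm.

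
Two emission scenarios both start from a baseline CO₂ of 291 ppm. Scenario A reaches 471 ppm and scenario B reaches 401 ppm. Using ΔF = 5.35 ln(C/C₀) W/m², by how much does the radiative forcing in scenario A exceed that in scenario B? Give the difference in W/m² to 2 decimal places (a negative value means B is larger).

ΔF_A = 5.35 ln(471/291) = 5.35 × 0.48153 = 2.5762 W/m².
ΔF_B = 5.35 ln(401/291) = 5.35 × 0.32064 = 1.7154 W/m².
Difference: 2.5762 − 1.7154 = 0.8608 W/m².
(Equivalently, ΔF_A − ΔF_B = 5.35 ln(471/401) = 5.35 × 0.16090 = 0.8608 W/m².)

ΔF_A − ΔF_B = 0.86 W/m²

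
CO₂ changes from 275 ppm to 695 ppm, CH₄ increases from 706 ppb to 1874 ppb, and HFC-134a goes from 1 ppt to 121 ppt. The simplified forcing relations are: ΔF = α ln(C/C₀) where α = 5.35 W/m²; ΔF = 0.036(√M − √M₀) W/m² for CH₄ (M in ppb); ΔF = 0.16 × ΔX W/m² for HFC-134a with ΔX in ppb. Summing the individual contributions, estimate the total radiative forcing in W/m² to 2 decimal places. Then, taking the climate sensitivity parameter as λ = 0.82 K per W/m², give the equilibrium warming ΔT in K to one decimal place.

ΔF = 5.58 W/m²; ΔT = 4.6 K

CO₂: 5.35 × ln(695/275) = 5.35 × ln(2.52727) = 5.35 × 0.92714 = 4.9602 W/m².
CH₄: 0.036 × (√1874 − √706) = 0.036 × (43.2897 − 26.5707) = 0.036 × 16.7190 = 0.6019 W/m².
HFC-134a: Δ = 121 − 1 = 120 ppt = 0.120 ppb; ΔF = 0.16 × 0.120 = 0.0192 W/m².
Total ΔF = 4.9602 + 0.6019 + 0.0192 = 5.5813 W/m².
ΔT = λ ΔF = 0.82 × 5.58 = 4.5756 K.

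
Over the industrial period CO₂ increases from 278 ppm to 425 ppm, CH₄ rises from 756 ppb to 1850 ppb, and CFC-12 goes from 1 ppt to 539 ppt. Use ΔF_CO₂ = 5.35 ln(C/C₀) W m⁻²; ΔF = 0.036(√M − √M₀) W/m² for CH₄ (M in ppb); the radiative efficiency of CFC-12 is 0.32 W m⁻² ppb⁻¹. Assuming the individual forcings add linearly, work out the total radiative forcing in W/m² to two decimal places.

CO₂: 5.35 × ln(425/278) = 5.35 × ln(1.52878) = 5.35 × 0.42447 = 2.2709 W/m².
CH₄: 0.036 × (√1850 − √756) = 0.036 × (43.0116 − 27.4955) = 0.036 × 15.5161 = 0.5586 W/m².
CFC-12: Δ = 539 − 1 = 538 ppt = 0.538 ppb; ΔF = 0.32 × 0.538 = 0.1722 W/m².
Total ΔF = 2.2709 + 0.5586 + 0.1722 = 3.0017 W/m².

ΔF = 3.00 W/m²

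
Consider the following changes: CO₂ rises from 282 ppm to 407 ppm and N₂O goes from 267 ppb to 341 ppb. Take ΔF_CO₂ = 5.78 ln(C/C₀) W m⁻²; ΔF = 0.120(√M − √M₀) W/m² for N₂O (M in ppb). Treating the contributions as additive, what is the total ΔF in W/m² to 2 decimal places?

ΔF = 2.38 W/m²

CO₂: 5.78 × ln(407/282) = 5.78 × ln(1.44326) = 5.78 × 0.36690 = 2.1207 W/m².
N₂O: 0.120 × (√341 − √267) = 0.120 × (18.4662 − 16.3401) = 0.120 × 2.1261 = 0.2551 W/m².
Total ΔF = 2.1207 + 0.2551 = 2.3758 W/m².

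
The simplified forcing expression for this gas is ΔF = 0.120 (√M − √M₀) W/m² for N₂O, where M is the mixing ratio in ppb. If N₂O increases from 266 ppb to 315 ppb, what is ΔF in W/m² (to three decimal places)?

N₂O: 0.120 × (√315 − √266) = 0.120 × (17.7482 − 16.3095) = 0.120 × 1.4387 = 0.1726 W/m².

ΔF = 0.173 W/m²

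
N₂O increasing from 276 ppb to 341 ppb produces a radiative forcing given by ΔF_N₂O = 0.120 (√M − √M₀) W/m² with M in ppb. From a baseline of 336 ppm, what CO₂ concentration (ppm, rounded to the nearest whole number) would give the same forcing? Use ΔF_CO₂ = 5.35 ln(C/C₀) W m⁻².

N₂O forcing: 0.120 × (√341 − √276) = 0.120 × (18.4662 − 16.6132) = 0.120 × 1.8530 = 0.22236 W/m².
Set 5.35 ln(C/336) = 0.22236: ln(C/336) = 0.22236/5.35 = 0.04156, so C = 336 × e^0.04156 = 336 × 1.04244 = 350.26 ppm.

C ≈ 350 ppm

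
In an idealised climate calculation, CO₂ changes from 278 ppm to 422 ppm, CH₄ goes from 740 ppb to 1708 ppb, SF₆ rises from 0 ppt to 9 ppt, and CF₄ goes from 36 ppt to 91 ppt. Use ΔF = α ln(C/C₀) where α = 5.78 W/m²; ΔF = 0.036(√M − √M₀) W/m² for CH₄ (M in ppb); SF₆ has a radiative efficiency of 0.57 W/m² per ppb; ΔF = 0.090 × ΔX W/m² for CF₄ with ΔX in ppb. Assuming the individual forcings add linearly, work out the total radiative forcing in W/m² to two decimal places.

ΔF = 2.93 W/m²

CO₂: 5.78 × ln(422/278) = 5.78 × ln(1.51799) = 5.78 × 0.41739 = 2.4125 W/m².
CH₄: 0.036 × (√1708 − √740) = 0.036 × (41.3280 − 27.2029) = 0.036 × 14.1251 = 0.5085 W/m².
SF₆: Δ = 9 − 0 = 9 ppt = 0.009 ppb; ΔF = 0.57 × 0.009 = 0.0051 W/m².
CF₄: Δ = 91 − 36 = 55 ppt = 0.055 ppb; ΔF = 0.090 × 0.055 = 0.0050 W/m².
Total ΔF = 2.4125 + 0.5085 + 0.0051 + 0.0050 = 2.9311 W/m².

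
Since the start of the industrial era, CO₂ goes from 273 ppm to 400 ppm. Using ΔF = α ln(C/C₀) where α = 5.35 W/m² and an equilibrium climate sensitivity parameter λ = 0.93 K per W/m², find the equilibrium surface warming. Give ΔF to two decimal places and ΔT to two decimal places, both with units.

ΔF = 2.04 W/m²; ΔT = 1.90 K

CO₂: 5.35 × ln(400/273) = 5.35 × ln(1.46520) = 5.35 × 0.38199 = 2.0436 W/m².
ΔT = λ ΔF = 0.93 × 2.04 = 1.8972 K.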